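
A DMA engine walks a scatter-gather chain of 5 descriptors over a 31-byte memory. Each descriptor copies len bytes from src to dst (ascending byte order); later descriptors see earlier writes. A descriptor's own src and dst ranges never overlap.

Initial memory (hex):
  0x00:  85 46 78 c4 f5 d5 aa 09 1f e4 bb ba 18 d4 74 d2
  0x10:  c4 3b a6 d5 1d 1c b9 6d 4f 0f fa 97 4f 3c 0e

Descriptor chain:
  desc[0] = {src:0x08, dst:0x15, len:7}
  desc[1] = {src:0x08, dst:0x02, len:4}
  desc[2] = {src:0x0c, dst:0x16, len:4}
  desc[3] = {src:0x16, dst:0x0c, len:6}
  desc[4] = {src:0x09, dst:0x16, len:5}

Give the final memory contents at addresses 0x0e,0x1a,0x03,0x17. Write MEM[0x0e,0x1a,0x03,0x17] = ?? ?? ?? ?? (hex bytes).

MEM[0x0e,0x1a,0x03,0x17] = 74 d4 e4 bb

  after D0: wrote 7B at 0x15 = 1fe4bbba18d474
  after D1: wrote 4B at 0x02 = 1fe4bbba
  after D2: wrote 4B at 0x16 = 18d474d2
  after D3: wrote 6B at 0x0c = 18d474d2d474
  after D4: wrote 5B at 0x16 = e4bbba18d4
query mem[0x0e]=0x74, mem[0x1a]=0xd4, mem[0x03]=0xe4, mem[0x17]=0xbb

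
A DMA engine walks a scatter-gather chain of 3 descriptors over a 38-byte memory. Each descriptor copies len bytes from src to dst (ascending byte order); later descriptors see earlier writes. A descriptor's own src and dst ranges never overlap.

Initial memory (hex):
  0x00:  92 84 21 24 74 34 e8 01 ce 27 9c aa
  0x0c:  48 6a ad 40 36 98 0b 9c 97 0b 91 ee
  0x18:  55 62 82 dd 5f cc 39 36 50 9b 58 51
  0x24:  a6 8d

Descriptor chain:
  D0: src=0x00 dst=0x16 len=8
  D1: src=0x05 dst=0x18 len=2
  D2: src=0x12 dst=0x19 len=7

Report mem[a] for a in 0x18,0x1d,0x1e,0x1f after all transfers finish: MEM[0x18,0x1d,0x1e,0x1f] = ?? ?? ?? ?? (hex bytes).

D0: mem[0x16..0x1d] <- [92 84 21 24 74 34 e8 01]
D1: mem[0x18..0x19] <- [34 e8]
D2: mem[0x19..0x1f] <- [0b 9c 97 0b 92 84 34]
query mem[0x18]=0x34, mem[0x1d]=0x92, mem[0x1e]=0x84, mem[0x1f]=0x34

MEM[0x18,0x1d,0x1e,0x1f] = 34 92 84 34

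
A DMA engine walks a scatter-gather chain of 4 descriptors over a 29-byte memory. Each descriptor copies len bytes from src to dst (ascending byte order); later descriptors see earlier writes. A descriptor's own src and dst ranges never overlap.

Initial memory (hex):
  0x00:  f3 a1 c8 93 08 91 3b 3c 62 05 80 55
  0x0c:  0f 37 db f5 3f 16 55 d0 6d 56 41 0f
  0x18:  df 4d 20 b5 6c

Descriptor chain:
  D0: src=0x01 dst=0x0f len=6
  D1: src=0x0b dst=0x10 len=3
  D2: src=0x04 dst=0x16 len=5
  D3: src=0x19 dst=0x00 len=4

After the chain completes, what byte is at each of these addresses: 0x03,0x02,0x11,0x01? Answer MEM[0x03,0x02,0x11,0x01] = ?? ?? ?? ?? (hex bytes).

#0 dst[0x0f+6] := {0xa1,0xc8,0x93,0x08,0x91,0x3b}
#1 dst[0x10+3] := {0x55,0x0f,0x37}
#2 dst[0x16+5] := {0x08,0x91,0x3b,0x3c,0x62}
#3 dst[0x00+4] := {0x3c,0x62,0xb5,0x6c}
query mem[0x03]=0x6c, mem[0x02]=0xb5, mem[0x11]=0x0f, mem[0x01]=0x62

MEM[0x03,0x02,0x11,0x01] = 6c b5 0f 62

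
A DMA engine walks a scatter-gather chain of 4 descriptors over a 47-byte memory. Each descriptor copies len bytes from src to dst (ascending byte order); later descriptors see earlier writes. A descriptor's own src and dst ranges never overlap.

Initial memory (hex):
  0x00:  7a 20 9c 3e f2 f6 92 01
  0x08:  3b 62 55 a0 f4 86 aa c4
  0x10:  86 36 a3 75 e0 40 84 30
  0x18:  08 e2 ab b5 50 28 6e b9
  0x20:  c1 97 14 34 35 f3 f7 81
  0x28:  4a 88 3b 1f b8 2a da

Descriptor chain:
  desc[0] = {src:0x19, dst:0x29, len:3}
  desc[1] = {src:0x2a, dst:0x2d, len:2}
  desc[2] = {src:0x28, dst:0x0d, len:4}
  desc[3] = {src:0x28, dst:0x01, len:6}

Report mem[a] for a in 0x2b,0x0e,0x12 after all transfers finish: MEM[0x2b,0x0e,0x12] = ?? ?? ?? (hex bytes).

MEM[0x2b,0x0e,0x12] = b5 e2 a3

[0] 0x19->0x29 len=3 : e2 ab b5
[1] 0x2a->0x2d len=2 : ab b5
[2] 0x28->0x0d len=4 : 4a e2 ab b5
[3] 0x28->0x01 len=6 : 4a e2 ab b5 b8 ab
query mem[0x2b]=0xb5, mem[0x0e]=0xe2, mem[0x12]=0xa3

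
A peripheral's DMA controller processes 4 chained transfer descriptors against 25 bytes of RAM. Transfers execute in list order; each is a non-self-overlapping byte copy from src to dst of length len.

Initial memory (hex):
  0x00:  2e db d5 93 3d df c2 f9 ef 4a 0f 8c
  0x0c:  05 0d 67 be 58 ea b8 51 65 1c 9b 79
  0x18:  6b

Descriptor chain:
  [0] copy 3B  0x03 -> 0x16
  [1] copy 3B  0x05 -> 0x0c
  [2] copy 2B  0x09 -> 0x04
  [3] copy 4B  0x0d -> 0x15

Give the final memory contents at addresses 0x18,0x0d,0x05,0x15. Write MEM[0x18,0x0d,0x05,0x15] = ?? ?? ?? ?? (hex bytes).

MEM[0x18,0x0d,0x05,0x15] = 58 c2 0f c2

  after D0: wrote 3B at 0x16 = 933ddf
  after D1: wrote 3B at 0x0c = dfc2f9
  after D2: wrote 2B at 0x04 = 4a0f
  after D3: wrote 4B at 0x15 = c2f9be58
query mem[0x18]=0x58, mem[0x0d]=0xc2, mem[0x05]=0x0f, mem[0x15]=0xc2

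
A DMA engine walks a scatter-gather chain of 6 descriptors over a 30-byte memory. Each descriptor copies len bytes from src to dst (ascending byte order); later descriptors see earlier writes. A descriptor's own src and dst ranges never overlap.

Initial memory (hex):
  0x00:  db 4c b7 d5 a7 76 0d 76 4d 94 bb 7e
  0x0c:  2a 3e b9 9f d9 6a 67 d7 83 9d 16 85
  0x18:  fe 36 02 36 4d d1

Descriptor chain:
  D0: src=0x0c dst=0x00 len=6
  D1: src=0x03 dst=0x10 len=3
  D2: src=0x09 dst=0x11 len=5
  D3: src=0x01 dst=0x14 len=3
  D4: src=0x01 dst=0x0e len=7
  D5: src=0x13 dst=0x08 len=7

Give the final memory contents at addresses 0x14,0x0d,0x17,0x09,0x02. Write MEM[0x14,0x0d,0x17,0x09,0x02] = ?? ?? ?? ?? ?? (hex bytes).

D0: mem[0x00..0x05] <- [2a 3e b9 9f d9 6a]
D1: mem[0x10..0x12] <- [9f d9 6a]
D2: mem[0x11..0x15] <- [94 bb 7e 2a 3e]
D3: mem[0x14..0x16] <- [3e b9 9f]
D4: mem[0x0e..0x14] <- [3e b9 9f d9 6a 0d 76]
D5: mem[0x08..0x0e] <- [0d 76 b9 9f 85 fe 36]
query mem[0x14]=0x76, mem[0x0d]=0xfe, mem[0x17]=0x85, mem[0x09]=0x76, mem[0x02]=0xb9

MEM[0x14,0x0d,0x17,0x09,0x02] = 76 fe 85 76 b9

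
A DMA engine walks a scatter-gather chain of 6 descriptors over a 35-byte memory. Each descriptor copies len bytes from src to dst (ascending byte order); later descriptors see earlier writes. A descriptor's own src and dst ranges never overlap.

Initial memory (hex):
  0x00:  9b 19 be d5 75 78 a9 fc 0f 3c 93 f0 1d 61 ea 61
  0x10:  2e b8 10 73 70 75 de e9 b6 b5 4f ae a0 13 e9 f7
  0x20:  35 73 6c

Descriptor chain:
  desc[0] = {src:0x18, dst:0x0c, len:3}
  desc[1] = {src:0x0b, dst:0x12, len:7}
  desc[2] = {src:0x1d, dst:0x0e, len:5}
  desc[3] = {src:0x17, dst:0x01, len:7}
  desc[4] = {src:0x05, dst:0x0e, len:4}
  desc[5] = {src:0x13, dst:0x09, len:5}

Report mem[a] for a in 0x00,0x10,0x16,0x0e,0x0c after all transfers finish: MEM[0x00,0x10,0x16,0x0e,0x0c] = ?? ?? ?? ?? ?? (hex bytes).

MEM[0x00,0x10,0x16,0x0e,0x0c] = 9b 13 61 ae 61

#0 dst[0x0c+3] := {0xb6,0xb5,0x4f}
#1 dst[0x12+7] := {0xf0,0xb6,0xb5,0x4f,0x61,0x2e,0xb8}
#2 dst[0x0e+5] := {0x13,0xe9,0xf7,0x35,0x73}
#3 dst[0x01+7] := {0x2e,0xb8,0xb5,0x4f,0xae,0xa0,0x13}
#4 dst[0x0e+4] := {0xae,0xa0,0x13,0x0f}
#5 dst[0x09+5] := {0xb6,0xb5,0x4f,0x61,0x2e}
query mem[0x00]=0x9b, mem[0x10]=0x13, mem[0x16]=0x61, mem[0x0e]=0xae, mem[0x0c]=0x61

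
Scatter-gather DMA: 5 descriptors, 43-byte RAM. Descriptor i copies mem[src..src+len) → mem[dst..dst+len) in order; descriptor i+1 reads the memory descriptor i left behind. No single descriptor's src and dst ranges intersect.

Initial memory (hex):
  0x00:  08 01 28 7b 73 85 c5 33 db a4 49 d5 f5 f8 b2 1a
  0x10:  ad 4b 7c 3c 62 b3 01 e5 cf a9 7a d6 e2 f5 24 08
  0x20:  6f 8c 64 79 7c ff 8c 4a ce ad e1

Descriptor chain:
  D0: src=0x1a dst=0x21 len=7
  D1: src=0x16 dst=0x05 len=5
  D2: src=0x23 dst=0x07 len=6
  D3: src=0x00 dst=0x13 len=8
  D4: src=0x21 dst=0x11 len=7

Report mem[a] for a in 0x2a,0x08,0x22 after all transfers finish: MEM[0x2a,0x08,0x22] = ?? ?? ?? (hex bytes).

D0: mem[0x21..0x27] <- [7a d6 e2 f5 24 08 6f]
D1: mem[0x05..0x09] <- [01 e5 cf a9 7a]
D2: mem[0x07..0x0c] <- [e2 f5 24 08 6f ce]
D3: mem[0x13..0x1a] <- [08 01 28 7b 73 01 e5 e2]
D4: mem[0x11..0x17] <- [7a d6 e2 f5 24 08 6f]
query mem[0x2a]=0xe1, mem[0x08]=0xf5, mem[0x22]=0xd6

MEM[0x2a,0x08,0x22] = e1 f5 d6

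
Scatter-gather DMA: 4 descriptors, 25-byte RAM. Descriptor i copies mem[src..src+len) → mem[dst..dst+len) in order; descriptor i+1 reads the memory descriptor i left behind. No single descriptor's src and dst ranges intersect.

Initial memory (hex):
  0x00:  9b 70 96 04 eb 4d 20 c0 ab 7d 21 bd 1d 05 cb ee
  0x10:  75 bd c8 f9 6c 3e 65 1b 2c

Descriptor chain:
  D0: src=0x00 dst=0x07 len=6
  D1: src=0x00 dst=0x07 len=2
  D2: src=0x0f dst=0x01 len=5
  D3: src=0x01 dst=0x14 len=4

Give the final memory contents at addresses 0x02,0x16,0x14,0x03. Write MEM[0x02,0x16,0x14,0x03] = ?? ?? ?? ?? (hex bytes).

  after D0: wrote 6B at 0x07 = 9b709604eb4d
  after D1: wrote 2B at 0x07 = 9b70
  after D2: wrote 5B at 0x01 = ee75bdc8f9
  after D3: wrote 4B at 0x14 = ee75bdc8
query mem[0x02]=0x75, mem[0x16]=0xbd, mem[0x14]=0xee, mem[0x03]=0xbd

MEM[0x02,0x16,0x14,0x03] = 75 bd ee bd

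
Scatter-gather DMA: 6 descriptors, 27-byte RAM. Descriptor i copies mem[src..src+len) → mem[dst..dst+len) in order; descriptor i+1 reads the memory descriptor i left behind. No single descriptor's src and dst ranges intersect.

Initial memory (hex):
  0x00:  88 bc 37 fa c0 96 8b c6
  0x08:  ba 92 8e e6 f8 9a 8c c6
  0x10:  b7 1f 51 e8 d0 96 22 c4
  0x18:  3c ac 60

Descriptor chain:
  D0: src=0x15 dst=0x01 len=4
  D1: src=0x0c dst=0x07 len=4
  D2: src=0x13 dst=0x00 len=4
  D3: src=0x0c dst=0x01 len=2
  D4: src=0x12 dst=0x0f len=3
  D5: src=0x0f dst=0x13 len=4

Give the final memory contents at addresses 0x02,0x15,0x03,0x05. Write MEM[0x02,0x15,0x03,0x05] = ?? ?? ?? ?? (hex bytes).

MEM[0x02,0x15,0x03,0x05] = 9a d0 22 96

D0: mem[0x01..0x04] <- [96 22 c4 3c]
D1: mem[0x07..0x0a] <- [f8 9a 8c c6]
D2: mem[0x00..0x03] <- [e8 d0 96 22]
D3: mem[0x01..0x02] <- [f8 9a]
D4: mem[0x0f..0x11] <- [51 e8 d0]
D5: mem[0x13..0x16] <- [51 e8 d0 51]
query mem[0x02]=0x9a, mem[0x15]=0xd0, mem[0x03]=0x22, mem[0x05]=0x96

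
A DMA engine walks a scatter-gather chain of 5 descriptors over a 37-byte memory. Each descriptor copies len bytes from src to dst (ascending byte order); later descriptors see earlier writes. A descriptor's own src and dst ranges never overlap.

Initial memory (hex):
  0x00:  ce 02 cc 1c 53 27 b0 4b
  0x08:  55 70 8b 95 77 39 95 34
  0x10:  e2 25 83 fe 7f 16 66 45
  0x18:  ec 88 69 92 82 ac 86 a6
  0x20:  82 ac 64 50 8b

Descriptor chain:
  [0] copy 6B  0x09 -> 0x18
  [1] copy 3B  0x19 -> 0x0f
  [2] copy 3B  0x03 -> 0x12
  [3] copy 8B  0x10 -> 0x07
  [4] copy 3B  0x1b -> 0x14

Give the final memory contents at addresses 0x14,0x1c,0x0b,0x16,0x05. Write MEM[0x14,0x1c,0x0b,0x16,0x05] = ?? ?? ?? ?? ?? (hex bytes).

[0] 0x09->0x18 len=6 : 70 8b 95 77 39 95
[1] 0x19->0x0f len=3 : 8b 95 77
[2] 0x03->0x12 len=3 : 1c 53 27
[3] 0x10->0x07 len=8 : 95 77 1c 53 27 16 66 45
[4] 0x1b->0x14 len=3 : 77 39 95
query mem[0x14]=0x77, mem[0x1c]=0x39, mem[0x0b]=0x27, mem[0x16]=0x95, mem[0x05]=0x27

MEM[0x14,0x1c,0x0b,0x16,0x05] = 77 39 27 95 27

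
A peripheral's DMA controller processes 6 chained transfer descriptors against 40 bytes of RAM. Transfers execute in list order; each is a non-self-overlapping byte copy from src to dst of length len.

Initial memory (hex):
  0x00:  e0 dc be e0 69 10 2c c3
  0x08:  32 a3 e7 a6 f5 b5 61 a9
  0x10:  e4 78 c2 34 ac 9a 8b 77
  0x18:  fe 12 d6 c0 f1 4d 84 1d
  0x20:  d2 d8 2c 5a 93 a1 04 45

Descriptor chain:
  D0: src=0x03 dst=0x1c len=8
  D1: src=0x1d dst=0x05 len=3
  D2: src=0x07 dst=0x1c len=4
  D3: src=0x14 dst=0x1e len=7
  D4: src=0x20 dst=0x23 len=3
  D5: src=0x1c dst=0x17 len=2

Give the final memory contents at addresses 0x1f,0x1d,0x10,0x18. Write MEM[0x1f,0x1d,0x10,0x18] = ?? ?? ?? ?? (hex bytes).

#0 dst[0x1c+8] := {0xe0,0x69,0x10,0x2c,0xc3,0x32,0xa3,0xe7}
#1 dst[0x05+3] := {0x69,0x10,0x2c}
#2 dst[0x1c+4] := {0x2c,0x32,0xa3,0xe7}
#3 dst[0x1e+7] := {0xac,0x9a,0x8b,0x77,0xfe,0x12,0xd6}
#4 dst[0x23+3] := {0x8b,0x77,0xfe}
#5 dst[0x17+2] := {0x2c,0x32}
query mem[0x1f]=0x9a, mem[0x1d]=0x32, mem[0x10]=0xe4, mem[0x18]=0x32

MEM[0x1f,0x1d,0x10,0x18] = 9a 32 e4 32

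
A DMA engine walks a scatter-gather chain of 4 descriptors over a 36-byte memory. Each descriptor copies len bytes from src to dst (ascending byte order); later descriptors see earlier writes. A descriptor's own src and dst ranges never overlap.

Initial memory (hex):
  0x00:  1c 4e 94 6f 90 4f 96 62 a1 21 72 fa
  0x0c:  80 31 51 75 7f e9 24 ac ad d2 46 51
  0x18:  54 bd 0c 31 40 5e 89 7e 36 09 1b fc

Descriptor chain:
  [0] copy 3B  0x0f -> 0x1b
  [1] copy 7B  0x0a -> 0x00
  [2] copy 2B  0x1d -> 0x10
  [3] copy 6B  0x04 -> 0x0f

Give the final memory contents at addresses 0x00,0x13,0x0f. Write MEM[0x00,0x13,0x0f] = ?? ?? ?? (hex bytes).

MEM[0x00,0x13,0x0f] = 72 a1 51

#0 dst[0x1b+3] := {0x75,0x7f,0xe9}
#1 dst[0x00+7] := {0x72,0xfa,0x80,0x31,0x51,0x75,0x7f}
#2 dst[0x10+2] := {0xe9,0x89}
#3 dst[0x0f+6] := {0x51,0x75,0x7f,0x62,0xa1,0x21}
query mem[0x00]=0x72, mem[0x13]=0xa1, mem[0x0f]=0x51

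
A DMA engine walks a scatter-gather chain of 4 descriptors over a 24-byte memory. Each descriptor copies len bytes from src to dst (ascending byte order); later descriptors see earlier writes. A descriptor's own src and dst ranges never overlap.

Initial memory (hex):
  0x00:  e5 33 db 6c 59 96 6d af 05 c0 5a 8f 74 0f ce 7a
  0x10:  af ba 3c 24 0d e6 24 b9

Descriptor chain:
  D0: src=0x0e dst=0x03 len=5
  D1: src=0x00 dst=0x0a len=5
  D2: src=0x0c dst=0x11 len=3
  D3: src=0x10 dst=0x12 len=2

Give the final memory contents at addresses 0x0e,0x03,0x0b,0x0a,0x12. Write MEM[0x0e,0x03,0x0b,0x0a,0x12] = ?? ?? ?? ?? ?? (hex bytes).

  after D0: wrote 5B at 0x03 = ce7aafba3c
  after D1: wrote 5B at 0x0a = e533dbce7a
  after D2: wrote 3B at 0x11 = dbce7a
  after D3: wrote 2B at 0x12 = afdb
query mem[0x0e]=0x7a, mem[0x03]=0xce, mem[0x0b]=0x33, mem[0x0a]=0xe5, mem[0x12]=0xaf

MEM[0x0e,0x03,0x0b,0x0a,0x12] = 7a ce 33 e5 af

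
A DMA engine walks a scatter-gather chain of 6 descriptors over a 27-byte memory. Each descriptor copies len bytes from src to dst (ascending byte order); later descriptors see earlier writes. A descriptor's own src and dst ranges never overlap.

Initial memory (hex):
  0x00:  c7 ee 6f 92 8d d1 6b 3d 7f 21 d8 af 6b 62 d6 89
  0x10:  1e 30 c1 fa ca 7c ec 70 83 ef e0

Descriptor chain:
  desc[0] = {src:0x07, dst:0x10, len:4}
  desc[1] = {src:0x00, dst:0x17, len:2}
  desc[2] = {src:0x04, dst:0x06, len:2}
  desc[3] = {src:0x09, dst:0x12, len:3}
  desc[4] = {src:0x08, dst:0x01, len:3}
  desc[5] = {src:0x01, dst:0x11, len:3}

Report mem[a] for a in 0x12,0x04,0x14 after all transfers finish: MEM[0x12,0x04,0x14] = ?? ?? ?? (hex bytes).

  after D0: wrote 4B at 0x10 = 3d7f21d8
  after D1: wrote 2B at 0x17 = c7ee
  after D2: wrote 2B at 0x06 = 8dd1
  after D3: wrote 3B at 0x12 = 21d8af
  after D4: wrote 3B at 0x01 = 7f21d8
  after D5: wrote 3B at 0x11 = 7f21d8
query mem[0x12]=0x21, mem[0x04]=0x8d, mem[0x14]=0xaf

MEM[0x12,0x04,0x14] = 21 8d af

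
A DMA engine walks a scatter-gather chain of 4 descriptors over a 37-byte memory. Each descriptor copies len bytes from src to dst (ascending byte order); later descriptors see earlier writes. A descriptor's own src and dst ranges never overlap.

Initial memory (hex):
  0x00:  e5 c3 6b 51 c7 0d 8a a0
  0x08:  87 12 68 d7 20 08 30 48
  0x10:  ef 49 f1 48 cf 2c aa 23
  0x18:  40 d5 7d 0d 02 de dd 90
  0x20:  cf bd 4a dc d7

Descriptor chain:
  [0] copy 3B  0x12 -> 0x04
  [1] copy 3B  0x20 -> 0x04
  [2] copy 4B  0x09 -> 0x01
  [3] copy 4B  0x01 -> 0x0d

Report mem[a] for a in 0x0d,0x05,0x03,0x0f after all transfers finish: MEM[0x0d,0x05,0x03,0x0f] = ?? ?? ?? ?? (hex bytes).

  after D0: wrote 3B at 0x04 = f148cf
  after D1: wrote 3B at 0x04 = cfbd4a
  after D2: wrote 4B at 0x01 = 1268d720
  after D3: wrote 4B at 0x0d = 1268d720
query mem[0x0d]=0x12, mem[0x05]=0xbd, mem[0x03]=0xd7, mem[0x0f]=0xd7

MEM[0x0d,0x05,0x03,0x0f] = 12 bd d7 d7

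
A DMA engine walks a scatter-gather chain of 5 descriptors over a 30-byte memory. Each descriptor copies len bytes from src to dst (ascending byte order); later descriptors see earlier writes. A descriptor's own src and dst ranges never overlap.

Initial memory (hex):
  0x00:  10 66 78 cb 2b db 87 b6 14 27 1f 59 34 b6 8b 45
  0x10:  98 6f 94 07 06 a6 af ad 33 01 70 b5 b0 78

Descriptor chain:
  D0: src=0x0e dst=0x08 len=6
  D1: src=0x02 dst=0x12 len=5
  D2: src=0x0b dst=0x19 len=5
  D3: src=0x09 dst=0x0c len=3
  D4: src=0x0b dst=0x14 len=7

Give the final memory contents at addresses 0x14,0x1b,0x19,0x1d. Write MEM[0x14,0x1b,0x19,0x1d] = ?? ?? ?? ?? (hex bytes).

  after D0: wrote 6B at 0x08 = 8b45986f9407
  after D1: wrote 5B at 0x12 = 78cb2bdb87
  after D2: wrote 5B at 0x19 = 6f94078b45
  after D3: wrote 3B at 0x0c = 45986f
  after D4: wrote 7B at 0x14 = 6f45986f45986f
query mem[0x14]=0x6f, mem[0x1b]=0x07, mem[0x19]=0x98, mem[0x1d]=0x45

MEM[0x14,0x1b,0x19,0x1d] = 6f 07 98 45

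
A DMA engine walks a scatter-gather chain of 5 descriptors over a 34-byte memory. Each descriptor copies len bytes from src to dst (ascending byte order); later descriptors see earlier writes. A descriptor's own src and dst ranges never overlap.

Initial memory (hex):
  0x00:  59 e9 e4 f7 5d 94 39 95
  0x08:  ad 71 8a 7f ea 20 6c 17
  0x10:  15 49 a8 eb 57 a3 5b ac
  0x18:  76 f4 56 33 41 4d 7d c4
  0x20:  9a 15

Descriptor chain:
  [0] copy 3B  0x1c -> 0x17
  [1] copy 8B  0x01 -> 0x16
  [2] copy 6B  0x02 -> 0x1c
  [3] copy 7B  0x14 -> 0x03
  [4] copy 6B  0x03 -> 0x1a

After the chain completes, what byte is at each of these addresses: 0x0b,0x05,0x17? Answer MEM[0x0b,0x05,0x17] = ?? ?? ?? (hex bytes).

#0 dst[0x17+3] := {0x41,0x4d,0x7d}
#1 dst[0x16+8] := {0xe9,0xe4,0xf7,0x5d,0x94,0x39,0x95,0xad}
#2 dst[0x1c+6] := {0xe4,0xf7,0x5d,0x94,0x39,0x95}
#3 dst[0x03+7] := {0x57,0xa3,0xe9,0xe4,0xf7,0x5d,0x94}
#4 dst[0x1a+6] := {0x57,0xa3,0xe9,0xe4,0xf7,0x5d}
query mem[0x0b]=0x7f, mem[0x05]=0xe9, mem[0x17]=0xe4

MEM[0x0b,0x05,0x17] = 7f e9 e4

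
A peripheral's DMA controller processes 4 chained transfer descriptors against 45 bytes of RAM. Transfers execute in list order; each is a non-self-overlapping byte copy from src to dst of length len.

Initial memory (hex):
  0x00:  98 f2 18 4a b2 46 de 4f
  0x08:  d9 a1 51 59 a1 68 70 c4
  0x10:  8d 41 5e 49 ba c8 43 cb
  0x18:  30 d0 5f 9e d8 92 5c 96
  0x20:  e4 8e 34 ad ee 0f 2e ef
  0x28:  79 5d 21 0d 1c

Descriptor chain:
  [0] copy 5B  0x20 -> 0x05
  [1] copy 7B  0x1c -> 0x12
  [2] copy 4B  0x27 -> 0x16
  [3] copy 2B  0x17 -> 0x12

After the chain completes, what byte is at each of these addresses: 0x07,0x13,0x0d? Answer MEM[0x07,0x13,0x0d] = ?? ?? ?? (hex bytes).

MEM[0x07,0x13,0x0d] = 34 5d 68

  after D0: wrote 5B at 0x05 = e48e34adee
  after D1: wrote 7B at 0x12 = d8925c96e48e34
  after D2: wrote 4B at 0x16 = ef795d21
  after D3: wrote 2B at 0x12 = 795d
query mem[0x07]=0x34, mem[0x13]=0x5d, mem[0x0d]=0x68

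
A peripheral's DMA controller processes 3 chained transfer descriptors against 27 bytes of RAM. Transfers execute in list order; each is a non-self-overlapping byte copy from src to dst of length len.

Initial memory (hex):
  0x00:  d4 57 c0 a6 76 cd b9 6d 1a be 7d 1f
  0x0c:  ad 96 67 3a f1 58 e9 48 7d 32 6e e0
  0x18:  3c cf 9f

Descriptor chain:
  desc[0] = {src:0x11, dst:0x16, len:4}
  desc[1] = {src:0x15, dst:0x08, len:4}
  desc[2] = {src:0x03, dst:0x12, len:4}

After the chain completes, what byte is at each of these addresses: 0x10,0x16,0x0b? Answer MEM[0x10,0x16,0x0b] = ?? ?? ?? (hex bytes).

MEM[0x10,0x16,0x0b] = f1 58 48

D0: mem[0x16..0x19] <- [58 e9 48 7d]
D1: mem[0x08..0x0b] <- [32 58 e9 48]
D2: mem[0x12..0x15] <- [a6 76 cd b9]
query mem[0x10]=0xf1, mem[0x16]=0x58, mem[0x0b]=0x48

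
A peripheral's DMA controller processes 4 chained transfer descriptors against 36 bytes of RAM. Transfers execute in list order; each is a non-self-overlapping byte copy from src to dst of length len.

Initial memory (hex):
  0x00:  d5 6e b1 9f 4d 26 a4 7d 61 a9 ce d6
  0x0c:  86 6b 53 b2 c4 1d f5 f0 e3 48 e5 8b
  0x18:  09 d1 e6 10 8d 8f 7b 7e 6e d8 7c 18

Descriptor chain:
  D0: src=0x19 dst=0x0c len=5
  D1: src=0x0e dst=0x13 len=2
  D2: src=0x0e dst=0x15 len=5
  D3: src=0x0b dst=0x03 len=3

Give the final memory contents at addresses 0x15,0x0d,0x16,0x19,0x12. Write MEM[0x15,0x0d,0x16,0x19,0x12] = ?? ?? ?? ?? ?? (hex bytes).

#0 dst[0x0c+5] := {0xd1,0xe6,0x10,0x8d,0x8f}
#1 dst[0x13+2] := {0x10,0x8d}
#2 dst[0x15+5] := {0x10,0x8d,0x8f,0x1d,0xf5}
#3 dst[0x03+3] := {0xd6,0xd1,0xe6}
query mem[0x15]=0x10, mem[0x0d]=0xe6, mem[0x16]=0x8d, mem[0x19]=0xf5, mem[0x12]=0xf5

MEM[0x15,0x0d,0x16,0x19,0x12] = 10 e6 8d f5 f5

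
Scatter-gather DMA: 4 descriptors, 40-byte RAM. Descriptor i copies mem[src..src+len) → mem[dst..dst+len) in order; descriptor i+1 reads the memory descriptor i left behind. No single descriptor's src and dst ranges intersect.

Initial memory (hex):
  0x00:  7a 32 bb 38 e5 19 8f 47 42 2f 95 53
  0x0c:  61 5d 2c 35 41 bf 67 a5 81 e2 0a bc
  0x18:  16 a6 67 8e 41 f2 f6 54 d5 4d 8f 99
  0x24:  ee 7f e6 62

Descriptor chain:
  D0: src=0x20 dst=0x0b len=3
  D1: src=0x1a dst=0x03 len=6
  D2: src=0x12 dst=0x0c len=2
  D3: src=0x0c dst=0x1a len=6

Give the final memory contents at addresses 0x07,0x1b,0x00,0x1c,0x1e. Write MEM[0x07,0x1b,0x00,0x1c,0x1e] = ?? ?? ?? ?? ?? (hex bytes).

MEM[0x07,0x1b,0x00,0x1c,0x1e] = f6 a5 7a 2c 41

[0] 0x20->0x0b len=3 : d5 4d 8f
[1] 0x1a->0x03 len=6 : 67 8e 41 f2 f6 54
[2] 0x12->0x0c len=2 : 67 a5
[3] 0x0c->0x1a len=6 : 67 a5 2c 35 41 bf
query mem[0x07]=0xf6, mem[0x1b]=0xa5, mem[0x00]=0x7a, mem[0x1c]=0x2c, mem[0x1e]=0x41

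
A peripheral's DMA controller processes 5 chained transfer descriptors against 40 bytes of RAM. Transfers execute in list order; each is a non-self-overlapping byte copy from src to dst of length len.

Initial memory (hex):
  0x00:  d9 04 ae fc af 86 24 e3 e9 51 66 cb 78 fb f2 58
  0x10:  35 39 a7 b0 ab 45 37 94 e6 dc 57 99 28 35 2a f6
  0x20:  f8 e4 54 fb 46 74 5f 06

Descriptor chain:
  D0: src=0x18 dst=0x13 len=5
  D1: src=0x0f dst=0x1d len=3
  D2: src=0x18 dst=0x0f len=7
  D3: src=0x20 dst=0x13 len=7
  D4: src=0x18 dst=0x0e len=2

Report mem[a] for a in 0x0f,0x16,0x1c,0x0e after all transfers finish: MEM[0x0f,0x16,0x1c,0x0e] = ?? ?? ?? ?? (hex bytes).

MEM[0x0f,0x16,0x1c,0x0e] = 5f fb 28 74

[0] 0x18->0x13 len=5 : e6 dc 57 99 28
[1] 0x0f->0x1d len=3 : 58 35 39
[2] 0x18->0x0f len=7 : e6 dc 57 99 28 58 35
[3] 0x20->0x13 len=7 : f8 e4 54 fb 46 74 5f
[4] 0x18->0x0e len=2 : 74 5f
query mem[0x0f]=0x5f, mem[0x16]=0xfb, mem[0x1c]=0x28, mem[0x0e]=0x74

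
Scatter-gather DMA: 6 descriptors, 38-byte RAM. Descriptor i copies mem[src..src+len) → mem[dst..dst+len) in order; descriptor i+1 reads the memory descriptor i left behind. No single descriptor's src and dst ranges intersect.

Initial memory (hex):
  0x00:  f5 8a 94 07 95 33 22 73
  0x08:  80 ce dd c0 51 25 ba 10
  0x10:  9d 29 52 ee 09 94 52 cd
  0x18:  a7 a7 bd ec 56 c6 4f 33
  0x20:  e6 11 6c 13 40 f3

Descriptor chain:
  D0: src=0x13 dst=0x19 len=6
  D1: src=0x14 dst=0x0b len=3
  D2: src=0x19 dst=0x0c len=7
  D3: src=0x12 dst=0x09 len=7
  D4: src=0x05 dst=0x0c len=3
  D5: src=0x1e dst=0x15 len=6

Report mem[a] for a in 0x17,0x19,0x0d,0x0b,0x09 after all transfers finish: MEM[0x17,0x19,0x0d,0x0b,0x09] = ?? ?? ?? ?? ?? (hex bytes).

#0 dst[0x19+6] := {0xee,0x09,0x94,0x52,0xcd,0xa7}
#1 dst[0x0b+3] := {0x09,0x94,0x52}
#2 dst[0x0c+7] := {0xee,0x09,0x94,0x52,0xcd,0xa7,0x33}
#3 dst[0x09+7] := {0x33,0xee,0x09,0x94,0x52,0xcd,0xa7}
#4 dst[0x0c+3] := {0x33,0x22,0x73}
#5 dst[0x15+6] := {0xa7,0x33,0xe6,0x11,0x6c,0x13}
query mem[0x17]=0xe6, mem[0x19]=0x6c, mem[0x0d]=0x22, mem[0x0b]=0x09, mem[0x09]=0x33

MEM[0x17,0x19,0x0d,0x0b,0x09] = e6 6c 22 09 33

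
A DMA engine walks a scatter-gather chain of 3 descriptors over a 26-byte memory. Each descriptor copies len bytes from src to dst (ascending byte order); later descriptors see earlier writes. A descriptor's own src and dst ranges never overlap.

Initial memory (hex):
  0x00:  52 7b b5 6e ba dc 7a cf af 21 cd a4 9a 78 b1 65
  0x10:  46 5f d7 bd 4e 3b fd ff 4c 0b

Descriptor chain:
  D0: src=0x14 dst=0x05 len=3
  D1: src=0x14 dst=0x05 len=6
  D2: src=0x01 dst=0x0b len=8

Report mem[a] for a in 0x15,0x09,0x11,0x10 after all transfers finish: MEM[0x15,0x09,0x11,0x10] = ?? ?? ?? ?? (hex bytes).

#0 dst[0x05+3] := {0x4e,0x3b,0xfd}
#1 dst[0x05+6] := {0x4e,0x3b,0xfd,0xff,0x4c,0x0b}
#2 dst[0x0b+8] := {0x7b,0xb5,0x6e,0xba,0x4e,0x3b,0xfd,0xff}
query mem[0x15]=0x3b, mem[0x09]=0x4c, mem[0x11]=0xfd, mem[0x10]=0x3b

MEM[0x15,0x09,0x11,0x10] = 3b 4c fd 3b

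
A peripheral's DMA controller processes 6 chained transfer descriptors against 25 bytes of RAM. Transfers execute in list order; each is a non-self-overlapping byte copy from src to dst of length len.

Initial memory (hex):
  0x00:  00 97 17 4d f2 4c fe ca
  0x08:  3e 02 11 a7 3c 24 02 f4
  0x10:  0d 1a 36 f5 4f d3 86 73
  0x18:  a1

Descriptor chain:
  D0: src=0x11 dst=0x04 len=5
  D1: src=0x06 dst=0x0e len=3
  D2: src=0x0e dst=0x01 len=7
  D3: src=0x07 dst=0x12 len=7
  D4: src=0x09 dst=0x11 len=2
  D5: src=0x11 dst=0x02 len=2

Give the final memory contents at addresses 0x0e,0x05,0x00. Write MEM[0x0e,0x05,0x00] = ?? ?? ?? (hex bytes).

D0: mem[0x04..0x08] <- [1a 36 f5 4f d3]
D1: mem[0x0e..0x10] <- [f5 4f d3]
D2: mem[0x01..0x07] <- [f5 4f d3 1a 36 f5 4f]
D3: mem[0x12..0x18] <- [4f d3 02 11 a7 3c 24]
D4: mem[0x11..0x12] <- [02 11]
D5: mem[0x02..0x03] <- [02 11]
query mem[0x0e]=0xf5, mem[0x05]=0x36, mem[0x00]=0x00

MEM[0x0e,0x05,0x00] = f5 36 00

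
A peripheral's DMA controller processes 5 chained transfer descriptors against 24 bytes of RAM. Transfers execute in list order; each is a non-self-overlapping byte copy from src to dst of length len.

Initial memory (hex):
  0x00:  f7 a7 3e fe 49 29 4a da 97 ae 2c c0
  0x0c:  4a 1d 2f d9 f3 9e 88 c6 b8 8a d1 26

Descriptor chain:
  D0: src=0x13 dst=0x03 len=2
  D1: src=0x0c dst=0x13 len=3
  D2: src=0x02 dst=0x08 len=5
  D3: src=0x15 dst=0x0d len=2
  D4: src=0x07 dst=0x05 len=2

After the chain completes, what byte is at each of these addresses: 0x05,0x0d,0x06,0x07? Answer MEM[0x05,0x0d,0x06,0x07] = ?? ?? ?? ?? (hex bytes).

MEM[0x05,0x0d,0x06,0x07] = da 2f 3e da

  after D0: wrote 2B at 0x03 = c6b8
  after D1: wrote 3B at 0x13 = 4a1d2f
  after D2: wrote 5B at 0x08 = 3ec6b8294a
  after D3: wrote 2B at 0x0d = 2fd1
  after D4: wrote 2B at 0x05 = da3e
query mem[0x05]=0xda, mem[0x0d]=0x2f, mem[0x06]=0x3e, mem[0x07]=0xda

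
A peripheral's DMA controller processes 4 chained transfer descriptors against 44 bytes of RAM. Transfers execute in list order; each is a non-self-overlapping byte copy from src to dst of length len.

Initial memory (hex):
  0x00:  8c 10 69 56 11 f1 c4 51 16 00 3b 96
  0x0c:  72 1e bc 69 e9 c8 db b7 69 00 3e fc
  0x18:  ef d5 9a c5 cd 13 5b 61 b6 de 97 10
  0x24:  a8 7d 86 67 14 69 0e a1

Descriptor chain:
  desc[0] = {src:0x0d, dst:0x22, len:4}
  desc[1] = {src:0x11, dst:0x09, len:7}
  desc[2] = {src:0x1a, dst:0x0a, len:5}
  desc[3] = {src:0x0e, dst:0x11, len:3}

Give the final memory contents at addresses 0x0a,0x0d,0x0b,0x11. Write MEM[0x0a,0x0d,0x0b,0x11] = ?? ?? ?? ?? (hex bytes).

MEM[0x0a,0x0d,0x0b,0x11] = 9a 13 c5 5b

#0 dst[0x22+4] := {0x1e,0xbc,0x69,0xe9}
#1 dst[0x09+7] := {0xc8,0xdb,0xb7,0x69,0x00,0x3e,0xfc}
#2 dst[0x0a+5] := {0x9a,0xc5,0xcd,0x13,0x5b}
#3 dst[0x11+3] := {0x5b,0xfc,0xe9}
query mem[0x0a]=0x9a, mem[0x0d]=0x13, mem[0x0b]=0xc5, mem[0x11]=0x5b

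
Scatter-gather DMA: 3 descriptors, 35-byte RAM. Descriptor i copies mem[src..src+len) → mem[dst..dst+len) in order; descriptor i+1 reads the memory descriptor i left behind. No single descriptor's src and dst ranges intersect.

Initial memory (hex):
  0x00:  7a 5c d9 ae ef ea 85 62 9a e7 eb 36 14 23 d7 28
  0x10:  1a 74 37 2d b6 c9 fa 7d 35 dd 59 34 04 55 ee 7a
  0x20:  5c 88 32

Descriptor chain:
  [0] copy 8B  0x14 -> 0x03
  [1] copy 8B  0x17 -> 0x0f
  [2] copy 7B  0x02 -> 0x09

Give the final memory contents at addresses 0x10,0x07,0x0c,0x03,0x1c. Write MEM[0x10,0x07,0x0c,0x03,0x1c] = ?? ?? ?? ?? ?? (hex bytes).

[0] 0x14->0x03 len=8 : b6 c9 fa 7d 35 dd 59 34
[1] 0x17->0x0f len=8 : 7d 35 dd 59 34 04 55 ee
[2] 0x02->0x09 len=7 : d9 b6 c9 fa 7d 35 dd
query mem[0x10]=0x35, mem[0x07]=0x35, mem[0x0c]=0xfa, mem[0x03]=0xb6, mem[0x1c]=0x04

MEM[0x10,0x07,0x0c,0x03,0x1c] = 35 35 fa b6 04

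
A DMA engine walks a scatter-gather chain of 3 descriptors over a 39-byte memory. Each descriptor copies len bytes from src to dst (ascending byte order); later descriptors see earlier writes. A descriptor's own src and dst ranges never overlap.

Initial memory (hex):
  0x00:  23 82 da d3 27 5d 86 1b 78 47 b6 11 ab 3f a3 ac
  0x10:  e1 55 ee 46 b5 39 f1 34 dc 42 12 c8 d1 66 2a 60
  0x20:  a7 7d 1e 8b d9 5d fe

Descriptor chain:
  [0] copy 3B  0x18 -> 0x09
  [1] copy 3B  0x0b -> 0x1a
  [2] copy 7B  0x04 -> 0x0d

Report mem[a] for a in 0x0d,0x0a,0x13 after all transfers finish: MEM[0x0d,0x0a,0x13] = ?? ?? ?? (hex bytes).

MEM[0x0d,0x0a,0x13] = 27 42 42

#0 dst[0x09+3] := {0xdc,0x42,0x12}
#1 dst[0x1a+3] := {0x12,0xab,0x3f}
#2 dst[0x0d+7] := {0x27,0x5d,0x86,0x1b,0x78,0xdc,0x42}
query mem[0x0d]=0x27, mem[0x0a]=0x42, mem[0x13]=0x42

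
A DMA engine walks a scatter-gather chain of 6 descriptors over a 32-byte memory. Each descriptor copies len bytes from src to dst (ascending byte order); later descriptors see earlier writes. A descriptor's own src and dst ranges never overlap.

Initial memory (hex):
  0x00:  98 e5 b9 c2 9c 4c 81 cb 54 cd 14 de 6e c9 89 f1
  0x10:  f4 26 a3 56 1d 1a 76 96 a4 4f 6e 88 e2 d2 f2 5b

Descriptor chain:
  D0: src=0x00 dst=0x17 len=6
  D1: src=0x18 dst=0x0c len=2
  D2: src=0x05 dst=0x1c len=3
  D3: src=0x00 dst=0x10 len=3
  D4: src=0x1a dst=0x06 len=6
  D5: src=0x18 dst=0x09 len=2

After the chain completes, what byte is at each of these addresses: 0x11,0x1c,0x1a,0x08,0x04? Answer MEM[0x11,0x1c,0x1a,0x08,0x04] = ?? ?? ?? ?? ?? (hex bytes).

#0 dst[0x17+6] := {0x98,0xe5,0xb9,0xc2,0x9c,0x4c}
#1 dst[0x0c+2] := {0xe5,0xb9}
#2 dst[0x1c+3] := {0x4c,0x81,0xcb}
#3 dst[0x10+3] := {0x98,0xe5,0xb9}
#4 dst[0x06+6] := {0xc2,0x9c,0x4c,0x81,0xcb,0x5b}
#5 dst[0x09+2] := {0xe5,0xb9}
query mem[0x11]=0xe5, mem[0x1c]=0x4c, mem[0x1a]=0xc2, mem[0x08]=0x4c, mem[0x04]=0x9c

MEM[0x11,0x1c,0x1a,0x08,0x04] = e5 4c c2 4c 9c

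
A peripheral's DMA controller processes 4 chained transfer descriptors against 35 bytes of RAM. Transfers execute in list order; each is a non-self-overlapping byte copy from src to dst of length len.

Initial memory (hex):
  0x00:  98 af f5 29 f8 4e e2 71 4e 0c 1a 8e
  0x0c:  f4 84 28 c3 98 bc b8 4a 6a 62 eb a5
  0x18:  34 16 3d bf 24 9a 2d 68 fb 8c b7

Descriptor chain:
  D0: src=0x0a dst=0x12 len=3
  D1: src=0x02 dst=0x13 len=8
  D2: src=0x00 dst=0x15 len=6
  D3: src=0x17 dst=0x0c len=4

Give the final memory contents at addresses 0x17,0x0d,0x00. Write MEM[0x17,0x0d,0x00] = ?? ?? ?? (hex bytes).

MEM[0x17,0x0d,0x00] = f5 29 98

#0 dst[0x12+3] := {0x1a,0x8e,0xf4}
#1 dst[0x13+8] := {0xf5,0x29,0xf8,0x4e,0xe2,0x71,0x4e,0x0c}
#2 dst[0x15+6] := {0x98,0xaf,0xf5,0x29,0xf8,0x4e}
#3 dst[0x0c+4] := {0xf5,0x29,0xf8,0x4e}
query mem[0x17]=0xf5, mem[0x0d]=0x29, mem[0x00]=0x98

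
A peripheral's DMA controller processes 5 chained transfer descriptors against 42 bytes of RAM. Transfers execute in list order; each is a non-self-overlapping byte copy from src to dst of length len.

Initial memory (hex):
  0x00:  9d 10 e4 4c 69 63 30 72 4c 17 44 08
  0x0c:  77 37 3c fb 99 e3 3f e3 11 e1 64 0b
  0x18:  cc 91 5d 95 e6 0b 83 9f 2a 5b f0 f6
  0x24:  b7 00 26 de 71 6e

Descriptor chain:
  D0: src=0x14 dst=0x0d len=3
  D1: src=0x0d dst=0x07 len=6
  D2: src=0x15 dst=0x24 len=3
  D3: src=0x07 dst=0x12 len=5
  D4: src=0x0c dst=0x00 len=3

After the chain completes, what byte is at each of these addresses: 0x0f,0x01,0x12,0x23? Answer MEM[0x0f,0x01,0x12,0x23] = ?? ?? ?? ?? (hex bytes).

#0 dst[0x0d+3] := {0x11,0xe1,0x64}
#1 dst[0x07+6] := {0x11,0xe1,0x64,0x99,0xe3,0x3f}
#2 dst[0x24+3] := {0xe1,0x64,0x0b}
#3 dst[0x12+5] := {0x11,0xe1,0x64,0x99,0xe3}
#4 dst[0x00+3] := {0x3f,0x11,0xe1}
query mem[0x0f]=0x64, mem[0x01]=0x11, mem[0x12]=0x11, mem[0x23]=0xf6

MEM[0x0f,0x01,0x12,0x23] = 64 11 11 f6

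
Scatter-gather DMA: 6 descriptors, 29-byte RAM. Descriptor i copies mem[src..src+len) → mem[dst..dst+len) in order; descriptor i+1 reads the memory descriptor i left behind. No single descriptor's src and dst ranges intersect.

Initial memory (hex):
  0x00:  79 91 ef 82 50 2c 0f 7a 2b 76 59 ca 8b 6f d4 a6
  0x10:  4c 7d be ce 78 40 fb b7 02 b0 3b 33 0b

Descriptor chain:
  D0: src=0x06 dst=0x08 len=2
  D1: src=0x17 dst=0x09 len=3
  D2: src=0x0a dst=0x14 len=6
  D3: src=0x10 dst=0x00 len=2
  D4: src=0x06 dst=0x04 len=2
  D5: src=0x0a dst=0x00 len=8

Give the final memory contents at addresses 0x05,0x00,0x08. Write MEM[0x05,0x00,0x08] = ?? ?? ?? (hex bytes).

#0 dst[0x08+2] := {0x0f,0x7a}
#1 dst[0x09+3] := {0xb7,0x02,0xb0}
#2 dst[0x14+6] := {0x02,0xb0,0x8b,0x6f,0xd4,0xa6}
#3 dst[0x00+2] := {0x4c,0x7d}
#4 dst[0x04+2] := {0x0f,0x7a}
#5 dst[0x00+8] := {0x02,0xb0,0x8b,0x6f,0xd4,0xa6,0x4c,0x7d}
query mem[0x05]=0xa6, mem[0x00]=0x02, mem[0x08]=0x0f

MEM[0x05,0x00,0x08] = a6 02 0f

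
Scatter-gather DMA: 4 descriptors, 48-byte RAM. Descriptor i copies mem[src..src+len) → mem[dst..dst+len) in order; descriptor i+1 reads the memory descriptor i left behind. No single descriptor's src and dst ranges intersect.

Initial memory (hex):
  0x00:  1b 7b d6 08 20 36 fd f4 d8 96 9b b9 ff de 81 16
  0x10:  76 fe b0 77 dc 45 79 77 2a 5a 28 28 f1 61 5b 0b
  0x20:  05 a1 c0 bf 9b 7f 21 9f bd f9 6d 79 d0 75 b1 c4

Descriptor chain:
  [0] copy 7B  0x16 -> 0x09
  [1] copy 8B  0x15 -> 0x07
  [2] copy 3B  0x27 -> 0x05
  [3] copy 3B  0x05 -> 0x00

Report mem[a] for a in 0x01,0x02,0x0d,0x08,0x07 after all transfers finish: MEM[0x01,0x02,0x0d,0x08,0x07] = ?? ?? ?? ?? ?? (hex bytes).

[0] 0x16->0x09 len=7 : 79 77 2a 5a 28 28 f1
[1] 0x15->0x07 len=8 : 45 79 77 2a 5a 28 28 f1
[2] 0x27->0x05 len=3 : 9f bd f9
[3] 0x05->0x00 len=3 : 9f bd f9
query mem[0x01]=0xbd, mem[0x02]=0xf9, mem[0x0d]=0x28, mem[0x08]=0x79, mem[0x07]=0xf9

MEM[0x01,0x02,0x0d,0x08,0x07] = bd f9 28 79 f9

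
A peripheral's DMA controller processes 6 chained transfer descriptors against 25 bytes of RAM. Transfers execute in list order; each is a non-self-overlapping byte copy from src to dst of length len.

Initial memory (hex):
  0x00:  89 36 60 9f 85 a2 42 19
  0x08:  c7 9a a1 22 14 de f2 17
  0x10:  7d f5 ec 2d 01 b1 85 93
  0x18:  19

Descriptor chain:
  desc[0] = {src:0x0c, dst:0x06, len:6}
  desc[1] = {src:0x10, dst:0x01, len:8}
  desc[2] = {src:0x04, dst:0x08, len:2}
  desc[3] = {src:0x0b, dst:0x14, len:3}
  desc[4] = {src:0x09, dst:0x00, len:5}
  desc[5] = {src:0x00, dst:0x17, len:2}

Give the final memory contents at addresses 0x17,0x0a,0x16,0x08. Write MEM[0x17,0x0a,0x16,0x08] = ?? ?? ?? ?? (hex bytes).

[0] 0x0c->0x06 len=6 : 14 de f2 17 7d f5
[1] 0x10->0x01 len=8 : 7d f5 ec 2d 01 b1 85 93
[2] 0x04->0x08 len=2 : 2d 01
[3] 0x0b->0x14 len=3 : f5 14 de
[4] 0x09->0x00 len=5 : 01 7d f5 14 de
[5] 0x00->0x17 len=2 : 01 7d
query mem[0x17]=0x01, mem[0x0a]=0x7d, mem[0x16]=0xde, mem[0x08]=0x2d

MEM[0x17,0x0a,0x16,0x08] = 01 7d de 2d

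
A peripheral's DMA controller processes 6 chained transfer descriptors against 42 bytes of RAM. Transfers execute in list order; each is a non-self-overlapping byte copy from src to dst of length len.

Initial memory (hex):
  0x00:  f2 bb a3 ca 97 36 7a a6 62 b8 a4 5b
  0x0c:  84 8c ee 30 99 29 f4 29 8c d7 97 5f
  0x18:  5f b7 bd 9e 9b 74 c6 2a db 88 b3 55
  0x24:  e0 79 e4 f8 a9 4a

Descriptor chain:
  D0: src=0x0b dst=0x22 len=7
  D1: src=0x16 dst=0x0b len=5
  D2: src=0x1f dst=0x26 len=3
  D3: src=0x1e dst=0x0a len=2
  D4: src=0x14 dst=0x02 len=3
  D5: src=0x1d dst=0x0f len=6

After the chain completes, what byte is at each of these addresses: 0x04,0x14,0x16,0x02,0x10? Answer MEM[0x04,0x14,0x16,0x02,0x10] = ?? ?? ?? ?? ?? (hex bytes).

MEM[0x04,0x14,0x16,0x02,0x10] = 97 5b 97 8c c6

#0 dst[0x22+7] := {0x5b,0x84,0x8c,0xee,0x30,0x99,0x29}
#1 dst[0x0b+5] := {0x97,0x5f,0x5f,0xb7,0xbd}
#2 dst[0x26+3] := {0x2a,0xdb,0x88}
#3 dst[0x0a+2] := {0xc6,0x2a}
#4 dst[0x02+3] := {0x8c,0xd7,0x97}
#5 dst[0x0f+6] := {0x74,0xc6,0x2a,0xdb,0x88,0x5b}
query mem[0x04]=0x97, mem[0x14]=0x5b, mem[0x16]=0x97, mem[0x02]=0x8c, mem[0x10]=0xc6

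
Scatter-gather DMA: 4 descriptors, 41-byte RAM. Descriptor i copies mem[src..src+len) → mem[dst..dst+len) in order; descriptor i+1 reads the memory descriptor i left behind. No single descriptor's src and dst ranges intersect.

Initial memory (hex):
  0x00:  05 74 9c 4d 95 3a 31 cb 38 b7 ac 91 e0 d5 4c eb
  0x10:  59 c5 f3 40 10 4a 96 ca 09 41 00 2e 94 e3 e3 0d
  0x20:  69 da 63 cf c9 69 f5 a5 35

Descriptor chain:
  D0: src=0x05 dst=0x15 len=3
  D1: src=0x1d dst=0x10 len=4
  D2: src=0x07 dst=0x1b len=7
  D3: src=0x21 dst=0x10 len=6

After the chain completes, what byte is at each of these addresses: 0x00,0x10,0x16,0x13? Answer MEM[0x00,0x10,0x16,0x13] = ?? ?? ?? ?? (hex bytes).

MEM[0x00,0x10,0x16,0x13] = 05 d5 31 c9

#0 dst[0x15+3] := {0x3a,0x31,0xcb}
#1 dst[0x10+4] := {0xe3,0xe3,0x0d,0x69}
#2 dst[0x1b+7] := {0xcb,0x38,0xb7,0xac,0x91,0xe0,0xd5}
#3 dst[0x10+6] := {0xd5,0x63,0xcf,0xc9,0x69,0xf5}
query mem[0x00]=0x05, mem[0x10]=0xd5, mem[0x16]=0x31, mem[0x13]=0xc9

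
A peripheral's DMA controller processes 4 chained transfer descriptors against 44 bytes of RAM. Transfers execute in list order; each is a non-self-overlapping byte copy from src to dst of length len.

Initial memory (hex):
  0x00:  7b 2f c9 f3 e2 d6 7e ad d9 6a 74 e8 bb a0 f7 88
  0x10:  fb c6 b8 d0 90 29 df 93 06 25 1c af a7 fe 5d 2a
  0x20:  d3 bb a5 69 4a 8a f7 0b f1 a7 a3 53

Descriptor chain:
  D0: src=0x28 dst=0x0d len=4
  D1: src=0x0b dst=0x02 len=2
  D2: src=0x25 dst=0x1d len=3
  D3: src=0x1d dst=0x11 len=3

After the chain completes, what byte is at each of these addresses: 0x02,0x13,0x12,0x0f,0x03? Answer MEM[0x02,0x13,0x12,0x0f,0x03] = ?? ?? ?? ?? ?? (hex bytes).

MEM[0x02,0x13,0x12,0x0f,0x03] = e8 0b f7 a3 bb

[0] 0x28->0x0d len=4 : f1 a7 a3 53
[1] 0x0b->0x02 len=2 : e8 bb
[2] 0x25->0x1d len=3 : 8a f7 0b
[3] 0x1d->0x11 len=3 : 8a f7 0b
query mem[0x02]=0xe8, mem[0x13]=0x0b, mem[0x12]=0xf7, mem[0x0f]=0xa3, mem[0x03]=0xbb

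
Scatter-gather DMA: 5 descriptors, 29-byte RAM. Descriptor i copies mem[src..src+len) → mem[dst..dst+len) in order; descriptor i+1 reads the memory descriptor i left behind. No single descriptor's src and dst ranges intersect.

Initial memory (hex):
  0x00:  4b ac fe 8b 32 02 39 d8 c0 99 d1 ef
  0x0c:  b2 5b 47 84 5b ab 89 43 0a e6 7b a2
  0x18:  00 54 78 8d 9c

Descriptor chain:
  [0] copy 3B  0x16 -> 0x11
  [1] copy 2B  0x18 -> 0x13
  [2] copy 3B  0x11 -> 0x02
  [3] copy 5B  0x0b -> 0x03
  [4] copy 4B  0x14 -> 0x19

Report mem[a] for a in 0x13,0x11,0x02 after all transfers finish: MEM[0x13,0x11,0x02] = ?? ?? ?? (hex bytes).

#0 dst[0x11+3] := {0x7b,0xa2,0x00}
#1 dst[0x13+2] := {0x00,0x54}
#2 dst[0x02+3] := {0x7b,0xa2,0x00}
#3 dst[0x03+5] := {0xef,0xb2,0x5b,0x47,0x84}
#4 dst[0x19+4] := {0x54,0xe6,0x7b,0xa2}
query mem[0x13]=0x00, mem[0x11]=0x7b, mem[0x02]=0x7b

MEM[0x13,0x11,0x02] = 00 7b 7b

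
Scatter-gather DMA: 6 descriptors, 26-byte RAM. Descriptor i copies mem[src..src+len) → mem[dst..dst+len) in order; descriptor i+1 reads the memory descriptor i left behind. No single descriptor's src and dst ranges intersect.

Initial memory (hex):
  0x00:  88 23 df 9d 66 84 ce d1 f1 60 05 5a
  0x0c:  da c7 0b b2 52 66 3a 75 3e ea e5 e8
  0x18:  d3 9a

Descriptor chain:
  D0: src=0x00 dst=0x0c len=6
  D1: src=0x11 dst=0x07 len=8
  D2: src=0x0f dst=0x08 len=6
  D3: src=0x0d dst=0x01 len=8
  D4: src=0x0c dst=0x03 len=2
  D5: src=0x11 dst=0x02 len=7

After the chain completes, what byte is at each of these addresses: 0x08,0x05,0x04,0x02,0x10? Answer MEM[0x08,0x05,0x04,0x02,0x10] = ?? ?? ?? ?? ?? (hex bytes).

#0 dst[0x0c+6] := {0x88,0x23,0xdf,0x9d,0x66,0x84}
#1 dst[0x07+8] := {0x84,0x3a,0x75,0x3e,0xea,0xe5,0xe8,0xd3}
#2 dst[0x08+6] := {0x9d,0x66,0x84,0x3a,0x75,0x3e}
#3 dst[0x01+8] := {0x3e,0xd3,0x9d,0x66,0x84,0x3a,0x75,0x3e}
#4 dst[0x03+2] := {0x75,0x3e}
#5 dst[0x02+7] := {0x84,0x3a,0x75,0x3e,0xea,0xe5,0xe8}
query mem[0x08]=0xe8, mem[0x05]=0x3e, mem[0x04]=0x75, mem[0x02]=0x84, mem[0x10]=0x66

MEM[0x08,0x05,0x04,0x02,0x10] = e8 3e 75 84 66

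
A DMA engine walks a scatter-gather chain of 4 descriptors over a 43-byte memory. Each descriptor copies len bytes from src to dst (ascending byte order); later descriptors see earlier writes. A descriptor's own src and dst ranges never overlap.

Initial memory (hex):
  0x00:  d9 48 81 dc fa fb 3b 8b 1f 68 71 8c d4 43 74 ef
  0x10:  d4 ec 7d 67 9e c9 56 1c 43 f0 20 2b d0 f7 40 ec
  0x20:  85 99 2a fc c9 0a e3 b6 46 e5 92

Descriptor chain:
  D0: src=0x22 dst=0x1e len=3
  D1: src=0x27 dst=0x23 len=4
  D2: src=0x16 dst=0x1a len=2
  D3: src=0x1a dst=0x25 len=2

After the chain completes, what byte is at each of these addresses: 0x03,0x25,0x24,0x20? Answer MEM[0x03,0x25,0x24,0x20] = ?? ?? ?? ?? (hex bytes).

MEM[0x03,0x25,0x24,0x20] = dc 56 46 c9

  after D0: wrote 3B at 0x1e = 2afcc9
  after D1: wrote 4B at 0x23 = b646e592
  after D2: wrote 2B at 0x1a = 561c
  after D3: wrote 2B at 0x25 = 561c
query mem[0x03]=0xdc, mem[0x25]=0x56, mem[0x24]=0x46, mem[0x20]=0xc9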